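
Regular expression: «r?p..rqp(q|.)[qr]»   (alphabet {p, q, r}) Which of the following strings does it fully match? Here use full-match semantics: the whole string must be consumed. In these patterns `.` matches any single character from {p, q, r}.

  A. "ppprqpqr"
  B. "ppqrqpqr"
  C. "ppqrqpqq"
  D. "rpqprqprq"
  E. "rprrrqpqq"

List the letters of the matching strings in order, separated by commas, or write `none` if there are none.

A. "ppprqpqr" → match
B. "ppqrqpqr" → match
C. "ppqrqpqq" → match
D. "rpqprqprq" → match
E. "rprrrqpqq" → match

A, B, C, D, E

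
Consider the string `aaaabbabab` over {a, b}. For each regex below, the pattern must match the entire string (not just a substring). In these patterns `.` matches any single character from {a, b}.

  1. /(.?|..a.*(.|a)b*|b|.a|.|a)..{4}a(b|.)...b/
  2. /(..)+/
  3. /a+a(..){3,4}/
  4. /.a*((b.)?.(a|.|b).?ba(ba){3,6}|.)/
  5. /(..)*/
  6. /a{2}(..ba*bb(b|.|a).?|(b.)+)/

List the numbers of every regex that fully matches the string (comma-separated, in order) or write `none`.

2, 3, 5

1 → no match
2 → match
3 → match
4 → no match
5 → match
6 → no match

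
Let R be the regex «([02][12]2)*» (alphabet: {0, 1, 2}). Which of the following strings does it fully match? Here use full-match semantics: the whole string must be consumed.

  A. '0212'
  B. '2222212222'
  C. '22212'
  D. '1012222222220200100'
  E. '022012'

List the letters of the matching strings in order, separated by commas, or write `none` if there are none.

E

A. '0212' → no match
B. '2222212222' → no match
C. '22212' → no match
D → no match
E. '022012' → match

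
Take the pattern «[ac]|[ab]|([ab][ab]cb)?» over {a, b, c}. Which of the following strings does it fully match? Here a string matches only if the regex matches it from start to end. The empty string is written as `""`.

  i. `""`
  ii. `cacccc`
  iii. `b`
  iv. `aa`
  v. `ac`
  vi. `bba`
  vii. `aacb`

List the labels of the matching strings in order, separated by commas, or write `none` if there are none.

i → match
ii → no match
iii → match
iv → no match
v → no match
vi → no match
vii → match

i, iii, vii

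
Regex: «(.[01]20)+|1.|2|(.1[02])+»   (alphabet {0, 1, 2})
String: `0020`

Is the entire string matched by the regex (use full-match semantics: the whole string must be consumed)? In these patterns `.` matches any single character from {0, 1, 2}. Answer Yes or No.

Yes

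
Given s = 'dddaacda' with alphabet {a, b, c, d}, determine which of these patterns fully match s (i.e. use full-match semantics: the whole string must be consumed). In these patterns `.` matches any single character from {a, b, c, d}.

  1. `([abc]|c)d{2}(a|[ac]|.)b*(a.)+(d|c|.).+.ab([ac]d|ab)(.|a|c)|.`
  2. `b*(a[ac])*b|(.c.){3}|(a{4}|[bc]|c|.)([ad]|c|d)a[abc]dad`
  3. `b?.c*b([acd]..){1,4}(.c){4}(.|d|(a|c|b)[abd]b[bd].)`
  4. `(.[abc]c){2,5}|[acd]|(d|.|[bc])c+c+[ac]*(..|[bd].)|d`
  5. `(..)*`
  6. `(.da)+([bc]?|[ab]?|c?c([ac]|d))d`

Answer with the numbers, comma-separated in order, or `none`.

1 → no match
2 → no match
3 → no match
4 → no match
5 → match
6 → no match — must end with 'd'

5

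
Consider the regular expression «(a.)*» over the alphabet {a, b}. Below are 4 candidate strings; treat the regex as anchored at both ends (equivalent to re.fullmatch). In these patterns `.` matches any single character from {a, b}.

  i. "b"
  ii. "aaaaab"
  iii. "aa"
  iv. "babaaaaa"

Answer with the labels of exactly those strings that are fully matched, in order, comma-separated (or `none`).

ii, iii

i → no match
ii → match
iii → match
iv → no match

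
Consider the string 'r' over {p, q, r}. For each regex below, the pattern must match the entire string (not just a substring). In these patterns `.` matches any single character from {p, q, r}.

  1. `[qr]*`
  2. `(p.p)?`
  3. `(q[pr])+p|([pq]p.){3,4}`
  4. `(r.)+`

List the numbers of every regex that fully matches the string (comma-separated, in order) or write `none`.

1 → match
2 → no match
3 → no match
4 → no match

1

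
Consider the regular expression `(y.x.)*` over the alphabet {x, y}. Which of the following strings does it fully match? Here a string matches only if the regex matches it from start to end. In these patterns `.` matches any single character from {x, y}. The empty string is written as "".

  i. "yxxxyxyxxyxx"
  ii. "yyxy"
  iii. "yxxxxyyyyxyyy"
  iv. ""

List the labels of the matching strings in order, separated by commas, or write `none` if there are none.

ii, iv

i → no match
ii → match
iii → no match
iv → match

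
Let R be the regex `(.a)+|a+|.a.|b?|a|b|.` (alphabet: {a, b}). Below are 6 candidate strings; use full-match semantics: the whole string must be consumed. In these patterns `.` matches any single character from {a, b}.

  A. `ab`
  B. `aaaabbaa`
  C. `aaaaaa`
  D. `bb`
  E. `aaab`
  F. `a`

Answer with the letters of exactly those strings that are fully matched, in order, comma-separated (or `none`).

A → no match
B → no match
C → match
D → no match
E → no match
F → match

C, F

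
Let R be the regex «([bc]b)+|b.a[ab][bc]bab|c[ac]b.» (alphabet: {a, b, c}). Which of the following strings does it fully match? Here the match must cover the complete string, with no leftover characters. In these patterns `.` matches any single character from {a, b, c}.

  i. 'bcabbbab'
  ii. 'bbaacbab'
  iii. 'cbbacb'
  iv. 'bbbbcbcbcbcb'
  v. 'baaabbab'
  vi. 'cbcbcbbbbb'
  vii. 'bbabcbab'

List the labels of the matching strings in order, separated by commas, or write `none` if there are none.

i, ii, iv, v, vi, vii

i → match
ii → match
iii → no match
iv → match
v → match
vi → match
vii → match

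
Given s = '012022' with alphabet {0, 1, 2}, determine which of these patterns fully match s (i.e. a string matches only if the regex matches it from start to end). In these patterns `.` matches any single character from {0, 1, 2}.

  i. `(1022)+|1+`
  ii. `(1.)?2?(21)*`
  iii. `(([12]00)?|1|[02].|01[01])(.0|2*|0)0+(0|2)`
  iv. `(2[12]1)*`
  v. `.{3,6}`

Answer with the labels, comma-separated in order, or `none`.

i → no match
ii → no match
iii → no match
iv → no match
v → match

v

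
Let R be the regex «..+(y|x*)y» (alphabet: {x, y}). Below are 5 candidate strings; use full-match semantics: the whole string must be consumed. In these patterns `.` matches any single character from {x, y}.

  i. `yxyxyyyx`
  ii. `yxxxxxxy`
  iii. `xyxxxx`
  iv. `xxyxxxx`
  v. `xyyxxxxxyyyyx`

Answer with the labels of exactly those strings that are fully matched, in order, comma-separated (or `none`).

i → no match — must end with `y`
ii → match
iii → no match — must end with `y`
iv → no match — must end with `y`
v → no match — must end with `y`

ii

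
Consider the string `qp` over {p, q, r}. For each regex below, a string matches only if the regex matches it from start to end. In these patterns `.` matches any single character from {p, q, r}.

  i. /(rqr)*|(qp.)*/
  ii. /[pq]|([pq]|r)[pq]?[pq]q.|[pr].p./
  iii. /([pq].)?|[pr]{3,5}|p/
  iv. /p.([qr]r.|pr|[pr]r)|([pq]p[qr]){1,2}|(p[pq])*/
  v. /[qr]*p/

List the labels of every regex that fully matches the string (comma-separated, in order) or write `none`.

iii, v

i → no match
ii → no match
iii → match
iv → no match
v → match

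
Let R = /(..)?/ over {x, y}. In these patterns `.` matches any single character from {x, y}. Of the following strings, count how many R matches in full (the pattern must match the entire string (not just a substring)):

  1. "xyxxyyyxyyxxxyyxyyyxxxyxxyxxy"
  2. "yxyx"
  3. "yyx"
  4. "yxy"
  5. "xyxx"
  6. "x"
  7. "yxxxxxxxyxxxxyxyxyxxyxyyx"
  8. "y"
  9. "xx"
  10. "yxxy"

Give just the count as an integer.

1 → no match
2 → no match
3 → no match
4 → no match
5 → no match
6 → no match
7 → no match
8 → no match
9 → match
10 → no match
Total matched: 1

1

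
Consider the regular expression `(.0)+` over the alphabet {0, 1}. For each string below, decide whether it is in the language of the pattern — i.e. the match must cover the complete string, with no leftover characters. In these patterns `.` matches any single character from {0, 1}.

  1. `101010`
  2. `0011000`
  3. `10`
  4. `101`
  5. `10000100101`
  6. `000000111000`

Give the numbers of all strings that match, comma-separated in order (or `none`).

1, 3

1 → match
2 → no match
3 → match
4 → no match — must end with `0`
5 → no match — must end with `0`
6 → no match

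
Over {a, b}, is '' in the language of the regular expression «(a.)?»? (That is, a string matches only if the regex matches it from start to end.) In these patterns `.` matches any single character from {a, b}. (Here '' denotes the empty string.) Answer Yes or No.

Yes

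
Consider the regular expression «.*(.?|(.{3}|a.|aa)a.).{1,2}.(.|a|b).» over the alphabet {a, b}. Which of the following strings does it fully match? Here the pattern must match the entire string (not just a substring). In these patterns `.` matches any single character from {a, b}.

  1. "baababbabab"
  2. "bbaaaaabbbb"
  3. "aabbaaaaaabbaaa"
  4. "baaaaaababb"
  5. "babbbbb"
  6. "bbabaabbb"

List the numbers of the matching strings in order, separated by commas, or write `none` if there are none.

1 → match
2 → match
3 → match
4 → match
5 → match
6 → match

1, 2, 3, 4, 5, 6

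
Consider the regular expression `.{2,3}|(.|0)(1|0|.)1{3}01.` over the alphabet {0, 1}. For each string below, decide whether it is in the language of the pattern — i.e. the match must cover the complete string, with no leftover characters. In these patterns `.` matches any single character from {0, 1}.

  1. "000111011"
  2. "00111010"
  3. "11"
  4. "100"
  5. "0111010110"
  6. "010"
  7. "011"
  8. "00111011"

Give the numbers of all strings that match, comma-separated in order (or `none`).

2, 3, 4, 6, 7, 8

1 → no match
2 → match
3 → match
4 → match
5 → no match
6 → match
7 → match
8 → match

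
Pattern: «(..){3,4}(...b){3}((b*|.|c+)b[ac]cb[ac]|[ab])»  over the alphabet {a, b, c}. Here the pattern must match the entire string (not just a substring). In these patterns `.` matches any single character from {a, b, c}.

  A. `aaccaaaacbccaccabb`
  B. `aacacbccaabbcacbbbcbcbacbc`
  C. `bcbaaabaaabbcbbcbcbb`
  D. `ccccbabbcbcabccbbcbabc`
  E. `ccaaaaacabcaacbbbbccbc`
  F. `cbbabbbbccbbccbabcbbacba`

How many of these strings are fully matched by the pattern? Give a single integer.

1

A → no match
B → match
C → no match
D → no match
E → no match
F → no match
Total matched: 1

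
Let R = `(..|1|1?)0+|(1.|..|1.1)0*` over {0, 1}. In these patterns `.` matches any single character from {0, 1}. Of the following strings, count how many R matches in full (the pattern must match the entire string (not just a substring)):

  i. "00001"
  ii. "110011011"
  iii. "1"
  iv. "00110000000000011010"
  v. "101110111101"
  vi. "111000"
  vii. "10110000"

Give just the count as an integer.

i → no match
ii → no match
iii → no match
iv → no match
v → no match
vi → match
vii → no match
Total matched: 1

1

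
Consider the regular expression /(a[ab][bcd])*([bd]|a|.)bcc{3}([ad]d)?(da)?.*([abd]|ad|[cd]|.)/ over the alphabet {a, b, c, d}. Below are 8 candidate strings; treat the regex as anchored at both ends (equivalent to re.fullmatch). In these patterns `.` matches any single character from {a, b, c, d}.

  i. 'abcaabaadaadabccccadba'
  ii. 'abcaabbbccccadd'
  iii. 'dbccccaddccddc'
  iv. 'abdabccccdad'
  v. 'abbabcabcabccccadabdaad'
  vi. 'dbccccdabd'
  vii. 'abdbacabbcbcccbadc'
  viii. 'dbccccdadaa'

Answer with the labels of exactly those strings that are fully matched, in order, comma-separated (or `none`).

i, ii, iii, iv, v, vi, viii

i → match
ii → match
iii → match
iv → match
v → match
vi → match
vii → no match
viii → match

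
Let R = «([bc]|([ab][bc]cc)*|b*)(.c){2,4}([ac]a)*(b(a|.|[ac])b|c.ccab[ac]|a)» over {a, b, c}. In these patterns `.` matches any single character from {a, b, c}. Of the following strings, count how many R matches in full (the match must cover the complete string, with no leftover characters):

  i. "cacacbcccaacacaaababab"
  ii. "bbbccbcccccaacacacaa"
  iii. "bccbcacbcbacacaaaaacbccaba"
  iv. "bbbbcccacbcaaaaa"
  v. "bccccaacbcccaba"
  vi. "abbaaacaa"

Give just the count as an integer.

2

i → no match
ii → match
iii → no match
iv → match
v → no match
vi → no match
Total matched: 2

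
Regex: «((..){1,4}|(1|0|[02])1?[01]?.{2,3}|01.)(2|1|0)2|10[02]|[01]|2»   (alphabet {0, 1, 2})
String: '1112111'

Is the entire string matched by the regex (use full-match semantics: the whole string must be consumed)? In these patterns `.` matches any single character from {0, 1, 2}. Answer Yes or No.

No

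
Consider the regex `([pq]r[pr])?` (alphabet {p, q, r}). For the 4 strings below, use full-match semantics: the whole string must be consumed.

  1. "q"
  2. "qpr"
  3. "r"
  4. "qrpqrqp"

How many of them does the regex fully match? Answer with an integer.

0

1 → no match
2 → no match
3 → no match
4 → no match
Total matched: 0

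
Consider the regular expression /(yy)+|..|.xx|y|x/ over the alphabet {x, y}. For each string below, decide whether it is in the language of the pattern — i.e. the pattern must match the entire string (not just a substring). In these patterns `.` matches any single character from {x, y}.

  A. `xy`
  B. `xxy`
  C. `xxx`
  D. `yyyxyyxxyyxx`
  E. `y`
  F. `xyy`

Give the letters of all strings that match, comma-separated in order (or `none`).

A → match
B → no match
C → match
D → no match
E → match
F → no match

A, C, E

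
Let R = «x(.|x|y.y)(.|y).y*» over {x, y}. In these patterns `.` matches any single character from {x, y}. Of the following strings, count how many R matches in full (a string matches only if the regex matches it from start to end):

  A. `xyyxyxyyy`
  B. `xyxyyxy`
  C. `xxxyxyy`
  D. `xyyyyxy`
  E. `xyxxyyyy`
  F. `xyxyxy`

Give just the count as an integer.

A → no match
B → match
C → no match
D → match
E → match
F → match
Total matched: 4

4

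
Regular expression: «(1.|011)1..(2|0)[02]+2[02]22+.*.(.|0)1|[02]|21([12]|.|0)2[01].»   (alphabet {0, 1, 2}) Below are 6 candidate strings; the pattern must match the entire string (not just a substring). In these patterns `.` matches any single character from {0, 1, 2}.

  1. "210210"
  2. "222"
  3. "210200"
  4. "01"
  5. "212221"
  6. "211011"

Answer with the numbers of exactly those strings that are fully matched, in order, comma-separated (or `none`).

1, 3

1 → match
2 → no match
3 → match
4 → no match
5 → no match
6 → no match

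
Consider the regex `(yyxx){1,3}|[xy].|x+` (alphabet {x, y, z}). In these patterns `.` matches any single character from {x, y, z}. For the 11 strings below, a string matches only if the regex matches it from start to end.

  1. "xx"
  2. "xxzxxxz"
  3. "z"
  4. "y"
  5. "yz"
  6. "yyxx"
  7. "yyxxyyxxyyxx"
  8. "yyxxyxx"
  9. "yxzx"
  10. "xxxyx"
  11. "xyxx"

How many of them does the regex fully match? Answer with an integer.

1 → match
2 → no match
3 → no match
4 → no match
5 → match
6 → match
7 → match
8 → no match
9 → no match
10 → no match
11 → no match
Total matched: 4

4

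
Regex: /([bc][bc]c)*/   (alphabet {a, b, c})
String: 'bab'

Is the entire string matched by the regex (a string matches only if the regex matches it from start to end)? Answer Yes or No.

No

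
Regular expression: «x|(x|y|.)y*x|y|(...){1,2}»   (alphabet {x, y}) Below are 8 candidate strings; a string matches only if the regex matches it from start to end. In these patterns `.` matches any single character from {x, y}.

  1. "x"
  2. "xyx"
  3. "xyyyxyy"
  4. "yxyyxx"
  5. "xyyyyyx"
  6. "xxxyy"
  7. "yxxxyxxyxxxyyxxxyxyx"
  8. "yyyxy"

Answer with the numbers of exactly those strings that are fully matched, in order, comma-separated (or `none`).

1, 2, 4, 5

1 → match
2 → match
3 → no match
4 → match
5 → match
6 → no match
7 → no match
8 → no match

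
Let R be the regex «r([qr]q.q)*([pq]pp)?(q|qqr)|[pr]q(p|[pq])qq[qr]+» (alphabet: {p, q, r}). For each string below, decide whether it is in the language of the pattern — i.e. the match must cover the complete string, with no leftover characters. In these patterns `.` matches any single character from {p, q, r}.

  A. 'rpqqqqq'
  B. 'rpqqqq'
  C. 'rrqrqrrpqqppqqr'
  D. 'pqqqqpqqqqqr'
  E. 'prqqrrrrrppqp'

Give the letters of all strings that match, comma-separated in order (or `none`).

A → no match
B → no match
C → no match
D → no match
E → no match

none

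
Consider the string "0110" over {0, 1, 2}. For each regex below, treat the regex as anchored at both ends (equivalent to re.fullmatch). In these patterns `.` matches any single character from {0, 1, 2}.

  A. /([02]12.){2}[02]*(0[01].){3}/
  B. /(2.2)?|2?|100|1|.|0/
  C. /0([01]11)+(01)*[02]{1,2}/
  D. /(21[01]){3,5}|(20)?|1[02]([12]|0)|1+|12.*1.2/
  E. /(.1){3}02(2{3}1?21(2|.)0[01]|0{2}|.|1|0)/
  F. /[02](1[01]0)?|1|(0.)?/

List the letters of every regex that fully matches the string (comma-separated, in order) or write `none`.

A → no match
B → no match
C → no match
D → no match
E → no match
F → match

F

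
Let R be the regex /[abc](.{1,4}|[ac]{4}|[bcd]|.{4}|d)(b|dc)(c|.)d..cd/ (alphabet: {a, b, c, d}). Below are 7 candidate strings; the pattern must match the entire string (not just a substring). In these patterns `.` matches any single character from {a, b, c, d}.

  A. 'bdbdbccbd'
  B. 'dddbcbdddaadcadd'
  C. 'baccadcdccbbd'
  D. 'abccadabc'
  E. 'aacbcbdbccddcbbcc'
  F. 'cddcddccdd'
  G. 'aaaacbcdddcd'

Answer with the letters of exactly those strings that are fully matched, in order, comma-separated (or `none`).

A → no match — must end with 'cd'
B → no match — must end with 'cd'
C → no match — must end with 'cd'
D → no match — must end with 'cd'
E → no match — must end with 'cd'
F → no match — must end with 'cd'
G → match

G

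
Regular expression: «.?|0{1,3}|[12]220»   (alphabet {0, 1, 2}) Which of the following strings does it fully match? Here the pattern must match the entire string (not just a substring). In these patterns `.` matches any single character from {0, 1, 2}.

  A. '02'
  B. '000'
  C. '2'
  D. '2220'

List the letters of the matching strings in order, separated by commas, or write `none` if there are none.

A → no match
B → match
C → match
D → match

B, C, D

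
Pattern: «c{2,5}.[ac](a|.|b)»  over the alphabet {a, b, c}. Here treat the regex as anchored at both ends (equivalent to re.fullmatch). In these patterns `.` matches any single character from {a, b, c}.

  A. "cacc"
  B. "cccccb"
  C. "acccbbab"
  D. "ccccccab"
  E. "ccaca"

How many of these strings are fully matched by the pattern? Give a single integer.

3

A → no match
B → match
C → no match — must start with "c"
D → match
E → match
Total matched: 3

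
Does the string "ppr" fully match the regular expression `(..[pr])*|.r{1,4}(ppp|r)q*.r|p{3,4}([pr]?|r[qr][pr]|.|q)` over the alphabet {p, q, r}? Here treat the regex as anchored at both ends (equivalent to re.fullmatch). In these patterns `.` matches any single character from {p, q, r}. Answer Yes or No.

Yes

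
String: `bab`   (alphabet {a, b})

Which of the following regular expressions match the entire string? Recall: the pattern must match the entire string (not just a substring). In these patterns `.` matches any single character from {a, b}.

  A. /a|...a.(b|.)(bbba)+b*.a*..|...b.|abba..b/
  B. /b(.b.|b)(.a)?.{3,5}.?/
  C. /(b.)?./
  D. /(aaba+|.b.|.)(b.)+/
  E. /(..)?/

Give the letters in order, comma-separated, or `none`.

C

A → no match
B → no match
C → match
D → no match
E → no match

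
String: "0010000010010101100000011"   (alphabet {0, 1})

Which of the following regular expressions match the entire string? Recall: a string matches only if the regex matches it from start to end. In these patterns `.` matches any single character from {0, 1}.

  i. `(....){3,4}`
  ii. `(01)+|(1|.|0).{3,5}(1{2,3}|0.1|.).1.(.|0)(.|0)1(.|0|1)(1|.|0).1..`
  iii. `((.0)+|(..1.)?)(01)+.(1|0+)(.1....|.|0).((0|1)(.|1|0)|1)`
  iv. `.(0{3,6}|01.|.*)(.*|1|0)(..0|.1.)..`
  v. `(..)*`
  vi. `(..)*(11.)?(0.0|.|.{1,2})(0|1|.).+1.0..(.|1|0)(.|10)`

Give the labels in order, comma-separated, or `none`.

iii, iv

i → no match
ii → no match
iii → match
iv → match
v → no match
vi → no match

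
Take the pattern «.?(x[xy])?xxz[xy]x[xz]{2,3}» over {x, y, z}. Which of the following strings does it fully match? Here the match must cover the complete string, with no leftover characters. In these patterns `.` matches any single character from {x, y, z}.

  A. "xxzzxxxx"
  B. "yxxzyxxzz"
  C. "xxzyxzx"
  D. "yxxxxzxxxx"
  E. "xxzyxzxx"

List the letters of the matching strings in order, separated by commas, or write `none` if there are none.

A → no match
B → match
C → match
D → match
E → match

B, C, D, E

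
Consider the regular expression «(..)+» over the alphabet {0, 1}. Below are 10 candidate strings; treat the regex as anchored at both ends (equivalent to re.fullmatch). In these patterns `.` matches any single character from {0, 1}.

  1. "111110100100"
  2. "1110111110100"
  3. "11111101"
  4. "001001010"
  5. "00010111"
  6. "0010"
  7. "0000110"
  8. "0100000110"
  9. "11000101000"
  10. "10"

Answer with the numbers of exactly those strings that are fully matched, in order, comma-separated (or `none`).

1, 3, 5, 6, 8, 10

1 → match
2 → no match
3 → match
4 → no match
5 → match
6 → match
7 → no match
8 → match
9 → no match
10 → match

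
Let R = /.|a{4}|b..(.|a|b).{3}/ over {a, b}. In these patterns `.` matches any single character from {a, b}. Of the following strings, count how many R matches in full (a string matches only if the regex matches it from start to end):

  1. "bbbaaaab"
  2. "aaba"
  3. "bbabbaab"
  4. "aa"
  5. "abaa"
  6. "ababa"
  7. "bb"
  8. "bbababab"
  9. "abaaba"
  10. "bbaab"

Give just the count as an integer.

1 → no match
2 → no match
3 → no match
4 → no match
5 → no match
6 → no match
7 → no match
8 → no match
9 → no match
10 → no match
Total matched: 0

0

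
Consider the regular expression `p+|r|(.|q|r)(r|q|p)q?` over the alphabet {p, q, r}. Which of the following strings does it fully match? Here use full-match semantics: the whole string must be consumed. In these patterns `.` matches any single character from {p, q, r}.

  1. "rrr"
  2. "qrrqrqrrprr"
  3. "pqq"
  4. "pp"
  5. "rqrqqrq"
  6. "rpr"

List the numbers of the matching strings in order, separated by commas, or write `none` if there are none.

1 → no match
2 → no match
3 → match
4 → match
5 → no match
6 → no match

3, 4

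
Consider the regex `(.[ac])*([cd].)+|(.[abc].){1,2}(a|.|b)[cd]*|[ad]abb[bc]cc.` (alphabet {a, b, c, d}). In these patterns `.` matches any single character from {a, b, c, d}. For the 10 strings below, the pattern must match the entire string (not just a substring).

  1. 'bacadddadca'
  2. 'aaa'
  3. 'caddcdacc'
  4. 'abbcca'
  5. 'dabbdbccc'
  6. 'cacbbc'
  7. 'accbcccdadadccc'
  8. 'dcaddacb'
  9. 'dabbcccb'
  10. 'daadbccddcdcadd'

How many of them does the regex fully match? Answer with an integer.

1 → no match
2 → no match
3 → match
4 → no match
5 → no match
6 → no match
7 → no match
8 → no match
9 → match
10 → no match
Total matched: 2

2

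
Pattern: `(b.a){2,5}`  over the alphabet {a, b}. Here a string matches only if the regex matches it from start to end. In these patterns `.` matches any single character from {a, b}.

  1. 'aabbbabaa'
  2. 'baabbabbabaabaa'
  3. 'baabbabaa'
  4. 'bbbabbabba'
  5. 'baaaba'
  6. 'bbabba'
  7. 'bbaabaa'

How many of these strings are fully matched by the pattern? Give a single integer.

3

1. 'aabbbabaa' → no match — must start with 'b'
2 → match
3. 'baabbabaa' → match
4. 'bbbabbabba' → no match
5. 'baaaba' → no match
6. 'bbabba' → match
7. 'bbaabaa' → no match
Total matched: 3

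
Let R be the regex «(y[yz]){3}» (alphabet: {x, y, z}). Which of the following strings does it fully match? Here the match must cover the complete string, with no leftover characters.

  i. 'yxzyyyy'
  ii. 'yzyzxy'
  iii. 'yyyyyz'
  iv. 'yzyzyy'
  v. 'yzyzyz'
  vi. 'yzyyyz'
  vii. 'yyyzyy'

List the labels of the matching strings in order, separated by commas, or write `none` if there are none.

iii, iv, v, vi, vii

i → no match
ii → no match
iii → match
iv → match
v → match
vi → match
vii → match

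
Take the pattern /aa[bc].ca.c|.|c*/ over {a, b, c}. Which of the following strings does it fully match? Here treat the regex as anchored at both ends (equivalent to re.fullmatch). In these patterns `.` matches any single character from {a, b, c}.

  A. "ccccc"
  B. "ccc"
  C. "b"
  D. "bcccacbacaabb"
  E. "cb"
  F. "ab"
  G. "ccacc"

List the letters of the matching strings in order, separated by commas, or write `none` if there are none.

A → match
B → match
C → match
D → no match
E → no match
F → no match
G → no match

A, B, C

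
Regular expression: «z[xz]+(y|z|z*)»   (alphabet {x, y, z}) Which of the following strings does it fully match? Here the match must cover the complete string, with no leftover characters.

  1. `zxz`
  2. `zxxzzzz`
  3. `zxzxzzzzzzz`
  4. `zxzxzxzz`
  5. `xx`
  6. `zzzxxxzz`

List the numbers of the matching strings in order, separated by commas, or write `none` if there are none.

1, 2, 3, 4, 6

1. `zxz` → match
2. `zxxzzzz` → match
3. `zxzxzzzzzzz` → match
4. `zxzxzxzz` → match
5. `xx` → no match — must start with `z`
6. `zzzxxxzz` → match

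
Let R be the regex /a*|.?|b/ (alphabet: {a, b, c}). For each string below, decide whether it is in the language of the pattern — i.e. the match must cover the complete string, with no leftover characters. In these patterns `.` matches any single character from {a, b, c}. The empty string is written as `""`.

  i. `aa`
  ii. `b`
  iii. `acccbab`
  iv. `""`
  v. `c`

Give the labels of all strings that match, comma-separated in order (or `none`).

i. `aa` → match
ii. `b` → match
iii. `acccbab` → no match
iv. `""` → match
v. `c` → match

i, ii, iv, v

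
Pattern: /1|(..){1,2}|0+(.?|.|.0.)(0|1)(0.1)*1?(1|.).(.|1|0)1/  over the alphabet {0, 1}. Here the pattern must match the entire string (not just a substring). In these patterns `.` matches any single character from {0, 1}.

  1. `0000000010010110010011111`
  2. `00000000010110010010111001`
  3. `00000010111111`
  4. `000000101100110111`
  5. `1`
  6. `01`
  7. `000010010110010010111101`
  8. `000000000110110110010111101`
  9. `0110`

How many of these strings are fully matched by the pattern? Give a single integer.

1 → match
2 → match
3 → match
4 → match
5 → match
6 → match
7 → match
8 → match
9 → match
Total matched: 9

9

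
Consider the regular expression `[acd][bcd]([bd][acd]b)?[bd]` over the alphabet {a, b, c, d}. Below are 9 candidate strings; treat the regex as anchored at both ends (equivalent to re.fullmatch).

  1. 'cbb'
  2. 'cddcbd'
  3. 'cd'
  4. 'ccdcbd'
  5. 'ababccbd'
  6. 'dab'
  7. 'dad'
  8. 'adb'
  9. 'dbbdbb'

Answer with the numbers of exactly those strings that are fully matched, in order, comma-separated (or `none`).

1. 'cbb' → match
2. 'cddcbd' → match
3. 'cd' → no match
4. 'ccdcbd' → match
5. 'ababccbd' → no match
6. 'dab' → no match
7. 'dad' → no match
8. 'adb' → match
9. 'dbbdbb' → match

1, 2, 4, 8, 9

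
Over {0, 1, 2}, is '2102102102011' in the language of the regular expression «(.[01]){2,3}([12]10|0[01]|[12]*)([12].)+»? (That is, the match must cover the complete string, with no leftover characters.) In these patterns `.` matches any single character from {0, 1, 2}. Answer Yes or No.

No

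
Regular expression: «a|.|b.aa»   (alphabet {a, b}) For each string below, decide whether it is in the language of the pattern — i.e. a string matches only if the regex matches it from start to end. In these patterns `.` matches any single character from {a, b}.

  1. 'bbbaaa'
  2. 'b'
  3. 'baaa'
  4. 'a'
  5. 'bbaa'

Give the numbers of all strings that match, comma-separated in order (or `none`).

1 → no match
2 → match
3 → match
4 → match
5 → match

2, 3, 4, 5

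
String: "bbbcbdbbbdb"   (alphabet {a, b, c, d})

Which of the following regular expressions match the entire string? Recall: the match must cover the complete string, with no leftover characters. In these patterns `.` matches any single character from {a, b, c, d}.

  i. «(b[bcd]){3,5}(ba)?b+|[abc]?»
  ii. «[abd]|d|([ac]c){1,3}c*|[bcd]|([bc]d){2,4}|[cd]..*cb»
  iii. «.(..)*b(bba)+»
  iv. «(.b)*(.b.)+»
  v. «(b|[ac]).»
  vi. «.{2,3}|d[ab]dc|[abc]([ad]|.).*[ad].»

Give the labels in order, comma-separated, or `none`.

i → match
ii → no match
iii → no match — must end with "bba"
iv → no match
v → no match
vi → match

i, vi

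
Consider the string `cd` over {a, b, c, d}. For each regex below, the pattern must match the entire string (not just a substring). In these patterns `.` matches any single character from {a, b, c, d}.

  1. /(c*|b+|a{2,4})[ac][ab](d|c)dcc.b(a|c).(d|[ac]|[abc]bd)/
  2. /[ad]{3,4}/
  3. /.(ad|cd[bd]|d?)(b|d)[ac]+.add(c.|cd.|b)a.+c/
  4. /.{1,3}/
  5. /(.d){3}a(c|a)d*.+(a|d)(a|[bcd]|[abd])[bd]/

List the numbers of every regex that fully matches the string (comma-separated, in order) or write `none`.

4

1 → no match
2 → no match
3 → no match — must end with `c`
4 → match
5 → no match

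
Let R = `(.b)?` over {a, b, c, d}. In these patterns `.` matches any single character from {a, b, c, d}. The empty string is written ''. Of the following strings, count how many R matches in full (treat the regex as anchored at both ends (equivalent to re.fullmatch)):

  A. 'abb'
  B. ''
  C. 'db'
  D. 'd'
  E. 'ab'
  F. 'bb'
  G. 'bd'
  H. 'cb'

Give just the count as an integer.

5

A → no match
B → match
C → match
D → no match
E → match
F → match
G → no match
H → match
Total matched: 5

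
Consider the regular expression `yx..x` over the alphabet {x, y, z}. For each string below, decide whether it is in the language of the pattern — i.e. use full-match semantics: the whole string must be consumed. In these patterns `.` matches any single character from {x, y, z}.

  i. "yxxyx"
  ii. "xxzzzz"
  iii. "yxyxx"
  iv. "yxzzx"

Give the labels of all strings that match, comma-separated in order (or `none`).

i, iii, iv

i → match
ii → no match — must start with "yx"
iii → match
iv → match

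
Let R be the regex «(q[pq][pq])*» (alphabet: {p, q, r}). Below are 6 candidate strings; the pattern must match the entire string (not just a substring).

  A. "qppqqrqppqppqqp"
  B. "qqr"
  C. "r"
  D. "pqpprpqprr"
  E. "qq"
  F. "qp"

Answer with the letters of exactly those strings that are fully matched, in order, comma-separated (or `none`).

A → no match
B → no match
C → no match
D → no match
E → no match
F → no match

none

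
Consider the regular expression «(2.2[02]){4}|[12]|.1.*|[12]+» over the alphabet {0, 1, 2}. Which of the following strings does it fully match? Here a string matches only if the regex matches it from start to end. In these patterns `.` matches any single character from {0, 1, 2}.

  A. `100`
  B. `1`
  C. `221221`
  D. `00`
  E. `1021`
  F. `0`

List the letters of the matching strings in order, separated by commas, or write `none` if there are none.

A → no match
B → match
C → match
D → no match
E → no match
F → no match

B, C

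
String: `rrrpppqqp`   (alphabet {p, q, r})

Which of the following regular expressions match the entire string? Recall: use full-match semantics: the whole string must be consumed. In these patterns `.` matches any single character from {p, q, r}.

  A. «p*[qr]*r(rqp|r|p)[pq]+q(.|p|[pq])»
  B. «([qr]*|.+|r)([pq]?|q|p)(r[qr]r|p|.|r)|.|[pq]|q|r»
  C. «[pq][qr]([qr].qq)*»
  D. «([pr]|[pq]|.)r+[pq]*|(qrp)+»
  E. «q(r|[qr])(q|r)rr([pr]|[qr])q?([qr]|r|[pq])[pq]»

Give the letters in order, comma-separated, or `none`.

A → match
B → match
C → no match
D → match
E → no match — must start with `q`

A, B, D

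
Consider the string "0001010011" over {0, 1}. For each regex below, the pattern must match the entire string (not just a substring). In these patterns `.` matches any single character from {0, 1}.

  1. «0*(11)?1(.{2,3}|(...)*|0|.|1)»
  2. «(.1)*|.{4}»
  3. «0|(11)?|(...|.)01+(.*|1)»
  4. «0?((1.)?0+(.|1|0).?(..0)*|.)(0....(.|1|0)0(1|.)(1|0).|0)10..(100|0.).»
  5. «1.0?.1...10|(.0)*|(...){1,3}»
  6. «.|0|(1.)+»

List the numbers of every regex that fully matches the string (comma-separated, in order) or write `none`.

1, 4

1 → match
2 → no match
3 → no match
4 → match
5 → no match
6 → no match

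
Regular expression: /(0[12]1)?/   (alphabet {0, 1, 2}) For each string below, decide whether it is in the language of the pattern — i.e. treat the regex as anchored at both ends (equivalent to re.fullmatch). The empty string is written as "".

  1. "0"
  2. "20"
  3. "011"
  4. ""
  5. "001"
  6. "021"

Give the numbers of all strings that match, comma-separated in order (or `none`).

3, 4, 6

1 → no match
2 → no match
3 → match
4 → match
5 → no match
6 → match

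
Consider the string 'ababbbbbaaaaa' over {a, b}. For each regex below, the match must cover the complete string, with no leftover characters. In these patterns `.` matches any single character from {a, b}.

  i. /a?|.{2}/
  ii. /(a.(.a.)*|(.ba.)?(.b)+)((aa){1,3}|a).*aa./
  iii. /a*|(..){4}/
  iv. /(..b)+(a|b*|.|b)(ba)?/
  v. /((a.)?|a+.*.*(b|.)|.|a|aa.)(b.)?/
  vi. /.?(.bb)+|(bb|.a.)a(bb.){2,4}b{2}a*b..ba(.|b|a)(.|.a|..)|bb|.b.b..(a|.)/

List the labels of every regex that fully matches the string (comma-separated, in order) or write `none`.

ii, v

i → no match
ii → match
iii → no match
iv → no match
v → match
vi → no match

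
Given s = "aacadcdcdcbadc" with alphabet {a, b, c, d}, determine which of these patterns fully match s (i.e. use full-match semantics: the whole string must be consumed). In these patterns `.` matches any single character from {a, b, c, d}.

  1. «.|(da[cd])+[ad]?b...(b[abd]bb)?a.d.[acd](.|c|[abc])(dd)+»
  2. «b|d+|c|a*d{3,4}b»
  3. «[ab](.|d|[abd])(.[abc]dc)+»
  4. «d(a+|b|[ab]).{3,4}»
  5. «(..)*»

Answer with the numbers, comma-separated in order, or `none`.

3, 5

1 → no match
2 → no match
3 → match
4 → no match — must start with "d"
5 → match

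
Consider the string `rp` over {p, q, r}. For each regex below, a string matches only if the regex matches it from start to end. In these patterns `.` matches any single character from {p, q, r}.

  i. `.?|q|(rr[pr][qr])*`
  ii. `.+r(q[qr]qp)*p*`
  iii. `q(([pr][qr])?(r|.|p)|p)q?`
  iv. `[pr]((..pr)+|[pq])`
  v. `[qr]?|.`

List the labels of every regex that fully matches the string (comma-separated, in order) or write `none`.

iv

i → no match
ii → no match
iii → no match — must start with `q`
iv → match
v → no match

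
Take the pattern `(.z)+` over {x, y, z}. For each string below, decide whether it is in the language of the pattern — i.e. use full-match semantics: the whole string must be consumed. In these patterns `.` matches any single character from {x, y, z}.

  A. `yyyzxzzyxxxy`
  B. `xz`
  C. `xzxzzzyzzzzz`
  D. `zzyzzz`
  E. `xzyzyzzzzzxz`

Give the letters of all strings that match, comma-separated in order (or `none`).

B, C, D, E

A → no match — must end with `z`
B → match
C → match
D → match
E → match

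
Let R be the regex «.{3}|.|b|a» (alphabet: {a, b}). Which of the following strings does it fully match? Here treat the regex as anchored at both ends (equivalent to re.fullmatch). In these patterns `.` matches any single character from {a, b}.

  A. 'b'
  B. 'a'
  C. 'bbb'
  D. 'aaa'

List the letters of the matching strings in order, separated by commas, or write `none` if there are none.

A, B, C, D

A → match
B → match
C → match
D → match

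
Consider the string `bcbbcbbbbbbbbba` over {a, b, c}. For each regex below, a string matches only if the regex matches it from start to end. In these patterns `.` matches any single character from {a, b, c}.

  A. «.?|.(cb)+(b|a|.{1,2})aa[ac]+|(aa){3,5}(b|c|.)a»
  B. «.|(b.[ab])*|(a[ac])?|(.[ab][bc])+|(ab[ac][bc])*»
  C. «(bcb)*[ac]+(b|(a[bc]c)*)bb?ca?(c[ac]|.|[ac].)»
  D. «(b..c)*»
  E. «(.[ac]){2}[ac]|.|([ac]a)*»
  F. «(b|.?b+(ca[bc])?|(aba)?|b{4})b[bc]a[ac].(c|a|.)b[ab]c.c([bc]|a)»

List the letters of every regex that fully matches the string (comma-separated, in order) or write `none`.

B

A → no match
B → match
C → no match
D → no match
E → no match
F → no match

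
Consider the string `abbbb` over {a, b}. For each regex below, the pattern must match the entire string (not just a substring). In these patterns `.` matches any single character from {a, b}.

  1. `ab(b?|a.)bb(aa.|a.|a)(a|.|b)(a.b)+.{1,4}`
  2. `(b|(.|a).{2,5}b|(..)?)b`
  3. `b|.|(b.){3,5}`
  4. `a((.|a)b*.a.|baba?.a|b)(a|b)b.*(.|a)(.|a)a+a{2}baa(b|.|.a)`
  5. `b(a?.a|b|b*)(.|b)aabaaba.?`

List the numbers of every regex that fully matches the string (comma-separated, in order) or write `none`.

1 → no match
2 → match
3 → no match
4 → no match
5 → no match — must start with `b`

2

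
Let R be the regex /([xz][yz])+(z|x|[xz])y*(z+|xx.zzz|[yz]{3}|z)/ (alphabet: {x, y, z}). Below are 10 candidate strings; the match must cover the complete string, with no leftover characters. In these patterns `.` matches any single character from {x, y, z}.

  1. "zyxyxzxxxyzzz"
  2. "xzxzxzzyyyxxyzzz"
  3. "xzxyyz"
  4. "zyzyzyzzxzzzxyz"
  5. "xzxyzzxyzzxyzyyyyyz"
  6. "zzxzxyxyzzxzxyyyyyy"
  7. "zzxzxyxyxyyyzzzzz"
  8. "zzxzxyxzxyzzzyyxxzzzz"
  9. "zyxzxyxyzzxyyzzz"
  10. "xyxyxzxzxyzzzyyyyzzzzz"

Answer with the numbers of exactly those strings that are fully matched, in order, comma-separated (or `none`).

1, 2, 3, 4, 5, 6, 7, 8, 9, 10

1 → match
2 → match
3 → match
4 → match
5 → match
6 → match
7 → match
8 → match
9 → match
10 → match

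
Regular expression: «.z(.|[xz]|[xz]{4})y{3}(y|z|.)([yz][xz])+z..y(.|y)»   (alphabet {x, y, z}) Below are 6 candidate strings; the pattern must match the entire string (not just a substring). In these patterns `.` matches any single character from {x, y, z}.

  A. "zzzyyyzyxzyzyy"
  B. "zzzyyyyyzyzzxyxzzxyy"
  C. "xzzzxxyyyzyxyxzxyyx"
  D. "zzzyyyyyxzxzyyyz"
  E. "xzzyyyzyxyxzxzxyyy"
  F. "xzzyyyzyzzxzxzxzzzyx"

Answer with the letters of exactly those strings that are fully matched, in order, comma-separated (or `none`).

A, B, C, D, E, F

A → match
B → match
C → match
D → match
E → match
F → match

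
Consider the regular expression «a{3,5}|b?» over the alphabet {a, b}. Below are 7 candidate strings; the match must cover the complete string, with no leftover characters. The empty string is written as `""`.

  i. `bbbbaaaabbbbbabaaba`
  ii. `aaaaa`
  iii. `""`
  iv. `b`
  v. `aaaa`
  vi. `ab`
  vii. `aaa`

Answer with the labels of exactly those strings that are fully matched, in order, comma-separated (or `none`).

ii, iii, iv, v, vii

i → no match
ii → match
iii → match
iv → match
v → match
vi → no match
vii → match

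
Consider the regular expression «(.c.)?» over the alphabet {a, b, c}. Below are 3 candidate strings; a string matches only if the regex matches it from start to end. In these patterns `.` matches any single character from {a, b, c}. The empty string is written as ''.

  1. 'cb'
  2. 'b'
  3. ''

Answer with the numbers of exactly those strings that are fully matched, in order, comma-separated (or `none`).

1 → no match
2 → no match
3 → match

3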